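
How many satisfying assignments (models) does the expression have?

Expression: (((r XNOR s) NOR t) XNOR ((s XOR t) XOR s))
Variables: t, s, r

Satisfying assignments: (0,0,0), (0,1,1)
Count: 2 out of 8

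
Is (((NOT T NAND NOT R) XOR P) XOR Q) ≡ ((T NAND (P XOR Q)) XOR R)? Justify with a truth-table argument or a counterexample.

No. Counterexample: with T=0, R=0, P=0, Q=0, Expression 1 = 0 but Expression 2 = 1.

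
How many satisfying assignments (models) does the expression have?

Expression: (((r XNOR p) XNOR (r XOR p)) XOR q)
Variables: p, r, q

Satisfying assignments: (0,0,1), (0,1,1), (1,0,1), (1,1,1)
Count: 4 out of 8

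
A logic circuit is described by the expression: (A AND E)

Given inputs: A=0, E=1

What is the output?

Substituting: (0 AND 1)
= 0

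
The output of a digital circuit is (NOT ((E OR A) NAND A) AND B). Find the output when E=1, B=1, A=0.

Substituting: (NOT ((1 OR 0) NAND 0) AND 1)
= 0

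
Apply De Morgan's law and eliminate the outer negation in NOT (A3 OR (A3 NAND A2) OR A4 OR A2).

NOT A3 AND NOT (A3 NAND A2) AND NOT A4 AND NOT A2
De Morgan's: NOT(OR of terms) = AND of negations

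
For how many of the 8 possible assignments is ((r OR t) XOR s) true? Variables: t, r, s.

Satisfying assignments: (0,0,1), (0,1,0), (1,0,0), (1,1,0)
Count: 4 out of 8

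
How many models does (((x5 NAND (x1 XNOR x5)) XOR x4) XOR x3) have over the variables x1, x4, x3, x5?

Satisfying assignments: (0,0,0,0), (0,0,0,1), (0,1,1,0), (0,1,1,1), (1,0,0,0), (1,0,1,1), (1,1,0,1), (1,1,1,0)
Count: 8 out of 16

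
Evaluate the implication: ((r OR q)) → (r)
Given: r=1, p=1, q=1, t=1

Antecedent ((r OR q)) = 1; consequent (r) = 1.
1 → 1 = 1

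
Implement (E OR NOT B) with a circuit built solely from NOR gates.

((E NOR (B NOR B)) NOR (E NOR (B NOR B)))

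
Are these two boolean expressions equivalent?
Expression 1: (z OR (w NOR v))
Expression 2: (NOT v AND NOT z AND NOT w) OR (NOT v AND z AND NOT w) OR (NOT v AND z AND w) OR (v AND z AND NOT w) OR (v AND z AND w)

Yes, they are equivalent — the two output columns agree on all 8 assignments:
v | z | w | Expression 1 | Expression 2
---------------------------------------
0 | 0 | 0 | 1 | 1
0 | 0 | 1 | 0 | 0
0 | 1 | 0 | 1 | 1
0 | 1 | 1 | 1 | 1
1 | 0 | 0 | 0 | 0
1 | 0 | 1 | 0 | 0
1 | 1 | 0 | 1 | 1
1 | 1 | 1 | 1 | 1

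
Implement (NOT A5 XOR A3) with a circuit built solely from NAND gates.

(((A5 NAND A5) NAND ((A5 NAND A5) NAND A3)) NAND (A3 NAND ((A5 NAND A5) NAND A3)))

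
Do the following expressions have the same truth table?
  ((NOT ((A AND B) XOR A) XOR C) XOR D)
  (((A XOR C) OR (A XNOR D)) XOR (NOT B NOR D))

No. Counterexample: with C=0, A=0, B=1, D=0, Expression 1 = 1 but Expression 2 = 0.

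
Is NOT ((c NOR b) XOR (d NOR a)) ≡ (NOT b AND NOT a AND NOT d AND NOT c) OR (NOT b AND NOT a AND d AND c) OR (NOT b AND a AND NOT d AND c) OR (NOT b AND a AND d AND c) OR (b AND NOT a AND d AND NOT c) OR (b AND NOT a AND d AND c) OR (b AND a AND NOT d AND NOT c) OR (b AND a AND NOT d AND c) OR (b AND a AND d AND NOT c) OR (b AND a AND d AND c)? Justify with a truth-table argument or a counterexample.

Yes, they are equivalent — the two output columns agree on all 16 assignments:
b | a | d | c | Expression 1 | Expression 2
-------------------------------------------
0 | 0 | 0 | 0 | 1 | 1
0 | 0 | 0 | 1 | 0 | 0
0 | 0 | 1 | 0 | 0 | 0
0 | 0 | 1 | 1 | 1 | 1
0 | 1 | 0 | 0 | 0 | 0
0 | 1 | 0 | 1 | 1 | 1
0 | 1 | 1 | 0 | 0 | 0
0 | 1 | 1 | 1 | 1 | 1
1 | 0 | 0 | 0 | 0 | 0
1 | 0 | 0 | 1 | 0 | 0
1 | 0 | 1 | 0 | 1 | 1
1 | 0 | 1 | 1 | 1 | 1
1 | 1 | 0 | 0 | 1 | 1
1 | 1 | 0 | 1 | 1 | 1
1 | 1 | 1 | 0 | 1 | 1
1 | 1 | 1 | 1 | 1 | 1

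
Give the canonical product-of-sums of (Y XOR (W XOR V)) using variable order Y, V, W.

ΠM(0, 3, 5, 6) = (Y OR V OR W) AND (Y OR NOT V OR NOT W) AND (NOT Y OR V OR NOT W) AND (NOT Y OR NOT V OR W)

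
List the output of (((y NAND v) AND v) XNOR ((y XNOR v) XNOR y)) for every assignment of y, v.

y | v | Output
--------------
0 | 0 | 1
0 | 1 | 1
1 | 0 | 1
1 | 1 | 0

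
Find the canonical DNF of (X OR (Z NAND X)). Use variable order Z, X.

(NOT Z AND NOT X) OR (NOT Z AND X) OR (Z AND NOT X) OR (Z AND X)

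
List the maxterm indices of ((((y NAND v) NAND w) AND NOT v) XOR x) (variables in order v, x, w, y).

ΠM(2, 3, 4, 5, 8, 9, 10, 11) = (v OR x OR NOT w OR y) AND (v OR x OR NOT w OR NOT y) AND (v OR NOT x OR w OR y) AND (v OR NOT x OR w OR NOT y) AND (NOT v OR x OR w OR y) AND (NOT v OR x OR w OR NOT y) AND (NOT v OR x OR NOT w OR y) AND (NOT v OR x OR NOT w OR NOT y)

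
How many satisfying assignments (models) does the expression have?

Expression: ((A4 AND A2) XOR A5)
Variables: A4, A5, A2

Satisfying assignments: (0,1,0), (0,1,1), (1,0,1), (1,1,0)
Count: 4 out of 8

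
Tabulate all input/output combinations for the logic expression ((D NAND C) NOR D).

C | D | Output
--------------
0 | 0 | 0
0 | 1 | 0
1 | 0 | 0
1 | 1 | 0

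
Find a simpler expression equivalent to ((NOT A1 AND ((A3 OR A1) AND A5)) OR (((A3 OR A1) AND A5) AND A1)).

By distribution ((E AND v) OR (E AND NOT v) = E):
= ((A3 OR A1) AND A5)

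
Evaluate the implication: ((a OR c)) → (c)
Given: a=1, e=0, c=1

Antecedent ((a OR c)) = 1; consequent (c) = 1.
1 → 1 = 1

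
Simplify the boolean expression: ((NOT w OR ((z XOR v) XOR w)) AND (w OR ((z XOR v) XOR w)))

By distribution ((E OR v) AND (E OR NOT v) = E):
= ((z XOR v) XOR w)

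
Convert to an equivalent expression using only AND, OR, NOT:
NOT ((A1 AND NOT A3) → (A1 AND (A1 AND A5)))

(A1 AND NOT A3) AND NOT (A1 AND (A1 AND A5))
(Negated implication: NOT(A → B) = A AND NOT B)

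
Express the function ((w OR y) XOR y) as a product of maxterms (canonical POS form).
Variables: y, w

ΠM(0, 2, 3) = (y OR w) AND (NOT y OR w) AND (NOT y OR NOT w)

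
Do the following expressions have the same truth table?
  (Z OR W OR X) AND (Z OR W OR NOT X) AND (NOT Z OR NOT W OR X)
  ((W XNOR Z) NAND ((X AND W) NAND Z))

Yes, they are equivalent — the two output columns agree on all 8 assignments:
Z | W | X | Expression 1 | Expression 2
---------------------------------------
0 | 0 | 0 | 0 | 0
0 | 0 | 1 | 0 | 0
0 | 1 | 0 | 1 | 1
0 | 1 | 1 | 1 | 1
1 | 0 | 0 | 1 | 1
1 | 0 | 1 | 1 | 1
1 | 1 | 0 | 0 | 0
1 | 1 | 1 | 1 | 1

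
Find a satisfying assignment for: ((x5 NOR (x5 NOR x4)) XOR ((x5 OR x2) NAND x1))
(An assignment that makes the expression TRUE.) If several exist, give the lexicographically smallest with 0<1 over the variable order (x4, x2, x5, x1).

x4=0, x2=0, x5=0, x1=0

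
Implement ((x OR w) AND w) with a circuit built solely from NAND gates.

((((x NAND x) NAND (w NAND w)) NAND w) NAND (((x NAND x) NAND (w NAND w)) NAND w))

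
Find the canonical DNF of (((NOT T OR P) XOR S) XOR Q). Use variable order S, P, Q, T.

(NOT S AND NOT P AND NOT Q AND NOT T) OR (NOT S AND NOT P AND Q AND T) OR (NOT S AND P AND NOT Q AND NOT T) OR (NOT S AND P AND NOT Q AND T) OR (S AND NOT P AND NOT Q AND T) OR (S AND NOT P AND Q AND NOT T) OR (S AND P AND Q AND NOT T) OR (S AND P AND Q AND T)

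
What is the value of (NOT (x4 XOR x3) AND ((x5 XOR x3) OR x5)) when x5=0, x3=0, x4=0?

Substituting: (NOT (0 XOR 0) AND ((0 XOR 0) OR 0))
= 0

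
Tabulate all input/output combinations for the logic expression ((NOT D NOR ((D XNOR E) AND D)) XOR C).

C | E | D | Output
------------------
0 | 0 | 0 | 0
0 | 0 | 1 | 1
0 | 1 | 0 | 0
0 | 1 | 1 | 0
1 | 0 | 0 | 1
1 | 0 | 1 | 0
1 | 1 | 0 | 1
1 | 1 | 1 | 1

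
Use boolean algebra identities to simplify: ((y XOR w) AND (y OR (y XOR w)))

By absorption (E AND (E OR v) = E):
= (y XOR w)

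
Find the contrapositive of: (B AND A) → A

Contrapositive: NOT A → NOT (B AND A)
Note: A statement and its contrapositive are logically equivalent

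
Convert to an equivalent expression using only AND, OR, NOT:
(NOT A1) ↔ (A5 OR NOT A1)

((NOT A1) AND (A5 OR NOT A1)) OR (A1 AND NOT (A5 OR NOT A1))
(Biconditional = both true or both false)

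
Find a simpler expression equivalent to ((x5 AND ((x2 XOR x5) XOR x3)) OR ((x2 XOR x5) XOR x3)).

By absorption (E OR (E AND v) = E):
= ((x2 XOR x5) XOR x3)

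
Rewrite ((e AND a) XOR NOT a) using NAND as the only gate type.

((((e NAND a) NAND (e NAND a)) NAND (((e NAND a) NAND (e NAND a)) NAND (a NAND a))) NAND ((a NAND a) NAND (((e NAND a) NAND (e NAND a)) NAND (a NAND a))))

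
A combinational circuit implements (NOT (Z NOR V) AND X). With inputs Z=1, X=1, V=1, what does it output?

Substituting: (NOT (1 NOR 1) AND 1)
= 1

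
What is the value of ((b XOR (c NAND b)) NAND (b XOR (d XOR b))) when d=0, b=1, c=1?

Substituting: ((1 XOR (1 NAND 1)) NAND (1 XOR (0 XOR 1)))
= 1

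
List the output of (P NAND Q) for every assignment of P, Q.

P | Q | Output
--------------
0 | 0 | 1
0 | 1 | 1
1 | 0 | 1
1 | 1 | 0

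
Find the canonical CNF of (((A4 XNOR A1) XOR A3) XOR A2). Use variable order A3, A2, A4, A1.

(A3 OR A2 OR A4 OR NOT A1) AND (A3 OR A2 OR NOT A4 OR A1) AND (A3 OR NOT A2 OR A4 OR A1) AND (A3 OR NOT A2 OR NOT A4 OR NOT A1) AND (NOT A3 OR A2 OR A4 OR A1) AND (NOT A3 OR A2 OR NOT A4 OR NOT A1) AND (NOT A3 OR NOT A2 OR A4 OR NOT A1) AND (NOT A3 OR NOT A2 OR NOT A4 OR A1)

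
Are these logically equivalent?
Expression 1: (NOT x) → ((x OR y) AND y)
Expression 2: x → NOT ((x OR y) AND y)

No, Inverse is not equivalent to original (counterexample: x=0, y=0)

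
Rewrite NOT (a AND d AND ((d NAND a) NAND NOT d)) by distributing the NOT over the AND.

NOT a OR NOT d OR NOT ((d NAND a) NAND NOT d)
De Morgan's: NOT(AND of terms) = OR of negations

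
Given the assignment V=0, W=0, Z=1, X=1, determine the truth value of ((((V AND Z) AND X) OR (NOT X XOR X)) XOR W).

Substituting: ((((0 AND 1) AND 1) OR (NOT 1 XOR 1)) XOR 0)
= 1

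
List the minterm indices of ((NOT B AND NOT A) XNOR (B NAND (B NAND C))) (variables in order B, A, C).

Σm(0, 1, 4, 6) = (NOT B AND NOT A AND NOT C) OR (NOT B AND NOT A AND C) OR (B AND NOT A AND NOT C) OR (B AND A AND NOT C)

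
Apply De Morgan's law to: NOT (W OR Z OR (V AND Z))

NOT W AND NOT Z AND NOT (V AND Z)
De Morgan's: NOT(OR of terms) = AND of negations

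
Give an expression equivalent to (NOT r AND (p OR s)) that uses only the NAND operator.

(((r NAND r) NAND ((p NAND p) NAND (s NAND s))) NAND ((r NAND r) NAND ((p NAND p) NAND (s NAND s))))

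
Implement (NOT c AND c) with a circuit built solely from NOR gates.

(((c NOR c) NOR (c NOR c)) NOR (c NOR c))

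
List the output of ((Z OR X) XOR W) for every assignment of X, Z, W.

X | Z | W | Output
------------------
0 | 0 | 0 | 0
0 | 0 | 1 | 1
0 | 1 | 0 | 1
0 | 1 | 1 | 0
1 | 0 | 0 | 1
1 | 0 | 1 | 0
1 | 1 | 0 | 1
1 | 1 | 1 | 0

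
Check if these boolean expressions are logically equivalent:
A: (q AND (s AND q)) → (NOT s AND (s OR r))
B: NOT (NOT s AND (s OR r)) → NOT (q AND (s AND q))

Yes, Contrapositive is always equivalent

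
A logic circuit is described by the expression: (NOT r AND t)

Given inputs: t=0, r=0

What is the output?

Substituting: (NOT 0 AND 0)
= 0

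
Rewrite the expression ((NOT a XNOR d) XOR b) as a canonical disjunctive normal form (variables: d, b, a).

(NOT d AND NOT b AND a) OR (NOT d AND b AND NOT a) OR (d AND NOT b AND NOT a) OR (d AND b AND a)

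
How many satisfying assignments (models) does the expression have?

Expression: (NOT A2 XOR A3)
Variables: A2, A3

Satisfying assignments: (0,0), (1,1)
Count: 2 out of 4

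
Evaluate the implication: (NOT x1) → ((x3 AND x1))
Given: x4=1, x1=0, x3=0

Antecedent (NOT x1) = 1; consequent ((x3 AND x1)) = 0.
1 → 0 = 0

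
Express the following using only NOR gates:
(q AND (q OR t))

((q NOR q) NOR (((q NOR t) NOR (q NOR t)) NOR ((q NOR t) NOR (q NOR t))))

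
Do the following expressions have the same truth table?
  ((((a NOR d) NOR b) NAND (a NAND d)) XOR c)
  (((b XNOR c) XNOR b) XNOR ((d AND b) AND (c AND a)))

No. Counterexample: with a=0, c=0, b=0, d=1, Expression 1 = 0 but Expression 2 = 1.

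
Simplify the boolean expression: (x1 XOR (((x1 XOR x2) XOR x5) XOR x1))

By XOR self-cancellation ((E XOR v) XOR v = E):
= ((x1 XOR x2) XOR x5)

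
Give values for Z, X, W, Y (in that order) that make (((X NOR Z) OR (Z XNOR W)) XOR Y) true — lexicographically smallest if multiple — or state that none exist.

Z=0, X=0, W=0, Y=0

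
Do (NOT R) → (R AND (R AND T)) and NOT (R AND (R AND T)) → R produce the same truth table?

Yes, Contrapositive is always equivalent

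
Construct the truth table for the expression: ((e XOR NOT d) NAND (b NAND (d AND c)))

b | e | c | d | Output
----------------------
0 | 0 | 0 | 0 | 0
0 | 0 | 0 | 1 | 1
0 | 0 | 1 | 0 | 0
0 | 0 | 1 | 1 | 1
0 | 1 | 0 | 0 | 1
0 | 1 | 0 | 1 | 0
0 | 1 | 1 | 0 | 1
0 | 1 | 1 | 1 | 0
1 | 0 | 0 | 0 | 0
1 | 0 | 0 | 1 | 1
1 | 0 | 1 | 0 | 0
1 | 0 | 1 | 1 | 1
1 | 1 | 0 | 0 | 1
1 | 1 | 0 | 1 | 0
1 | 1 | 1 | 0 | 1
1 | 1 | 1 | 1 | 1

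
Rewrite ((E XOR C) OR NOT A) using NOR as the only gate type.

((((((E NOR C) NOR (E NOR C)) NOR ((E NOR C) NOR (E NOR C))) NOR ((((E NOR E) NOR (C NOR C)) NOR ((E NOR E) NOR (C NOR C))) NOR (((E NOR E) NOR (C NOR C)) NOR ((E NOR E) NOR (C NOR C))))) NOR (A NOR A)) NOR (((((E NOR C) NOR (E NOR C)) NOR ((E NOR C) NOR (E NOR C))) NOR ((((E NOR E) NOR (C NOR C)) NOR ((E NOR E) NOR (C NOR C))) NOR (((E NOR E) NOR (C NOR C)) NOR ((E NOR E) NOR (C NOR C))))) NOR (A NOR A)))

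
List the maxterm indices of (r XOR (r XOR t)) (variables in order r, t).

ΠM(0, 2) = (r OR t) AND (NOT r OR t)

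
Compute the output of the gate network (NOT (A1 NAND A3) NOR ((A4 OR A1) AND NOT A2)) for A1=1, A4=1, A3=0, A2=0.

Substituting: (NOT (1 NAND 0) NOR ((1 OR 1) AND NOT 0))
= 0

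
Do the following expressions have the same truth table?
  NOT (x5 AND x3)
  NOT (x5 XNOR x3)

No. Counterexample: with x5=0, x3=0, Expression 1 = 1 but Expression 2 = 0.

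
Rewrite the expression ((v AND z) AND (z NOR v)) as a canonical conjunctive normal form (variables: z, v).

(z OR v) AND (z OR NOT v) AND (NOT z OR v) AND (NOT z OR NOT v)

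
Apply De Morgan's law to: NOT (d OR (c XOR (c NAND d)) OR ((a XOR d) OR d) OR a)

NOT d AND NOT (c XOR (c NAND d)) AND NOT ((a XOR d) OR d) AND NOT a
De Morgan's: NOT(OR of terms) = AND of negations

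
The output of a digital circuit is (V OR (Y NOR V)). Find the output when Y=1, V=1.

Substituting: (1 OR (1 NOR 1))
= 1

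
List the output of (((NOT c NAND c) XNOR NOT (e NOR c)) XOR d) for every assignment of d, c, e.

d | c | e | Output
------------------
0 | 0 | 0 | 0
0 | 0 | 1 | 1
0 | 1 | 0 | 1
0 | 1 | 1 | 1
1 | 0 | 0 | 1
1 | 0 | 1 | 0
1 | 1 | 0 | 0
1 | 1 | 1 | 0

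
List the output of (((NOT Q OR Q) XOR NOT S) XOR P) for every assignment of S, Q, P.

S | Q | P | Output
------------------
0 | 0 | 0 | 0
0 | 0 | 1 | 1
0 | 1 | 0 | 0
0 | 1 | 1 | 1
1 | 0 | 0 | 1
1 | 0 | 1 | 0
1 | 1 | 0 | 1
1 | 1 | 1 | 0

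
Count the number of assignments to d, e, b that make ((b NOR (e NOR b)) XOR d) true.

Satisfying assignments: (0,1,0), (1,0,0), (1,0,1), (1,1,1)
Count: 4 out of 8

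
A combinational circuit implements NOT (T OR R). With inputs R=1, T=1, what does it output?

Substituting: NOT (1 OR 1)
= 0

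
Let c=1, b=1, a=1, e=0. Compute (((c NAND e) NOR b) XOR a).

Substituting: (((1 NAND 0) NOR 1) XOR 1)
= 1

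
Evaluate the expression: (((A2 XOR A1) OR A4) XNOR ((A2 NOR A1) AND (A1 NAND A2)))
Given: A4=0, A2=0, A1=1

Substituting: (((0 XOR 1) OR 0) XNOR ((0 NOR 1) AND (1 NAND 0)))
= 0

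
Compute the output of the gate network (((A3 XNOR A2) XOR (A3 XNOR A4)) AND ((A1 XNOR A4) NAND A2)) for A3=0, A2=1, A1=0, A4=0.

Substituting: (((0 XNOR 1) XOR (0 XNOR 0)) AND ((0 XNOR 0) NAND 1))
= 0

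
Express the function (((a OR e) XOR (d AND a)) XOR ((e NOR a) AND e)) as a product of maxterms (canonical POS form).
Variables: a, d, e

ΠM(0, 2, 6, 7) = (a OR d OR e) AND (a OR NOT d OR e) AND (NOT a OR NOT d OR e) AND (NOT a OR NOT d OR NOT e)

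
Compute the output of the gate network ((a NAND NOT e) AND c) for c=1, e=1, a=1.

Substituting: ((1 NAND NOT 1) AND 1)
= 1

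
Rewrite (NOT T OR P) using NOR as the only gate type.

(((T NOR T) NOR P) NOR ((T NOR T) NOR P))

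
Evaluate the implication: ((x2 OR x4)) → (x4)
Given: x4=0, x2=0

Antecedent ((x2 OR x4)) = 0; consequent (x4) = 0.
0 → 0 = 1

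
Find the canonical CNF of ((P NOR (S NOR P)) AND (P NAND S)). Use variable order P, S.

(P OR S) AND (NOT P OR S) AND (NOT P OR NOT S)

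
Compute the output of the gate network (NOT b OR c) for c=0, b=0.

Substituting: (NOT 0 OR 0)
= 1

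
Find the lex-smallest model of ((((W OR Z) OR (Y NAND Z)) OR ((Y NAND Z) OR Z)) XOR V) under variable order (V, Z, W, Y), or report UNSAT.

V=0, Z=0, W=0, Y=0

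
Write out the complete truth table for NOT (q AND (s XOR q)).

s | q | Output
--------------
0 | 0 | 1
0 | 1 | 0
1 | 0 | 1
1 | 1 | 1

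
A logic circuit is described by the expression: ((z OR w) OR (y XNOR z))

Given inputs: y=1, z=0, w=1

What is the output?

Substituting: ((0 OR 1) OR (1 XNOR 0))
= 1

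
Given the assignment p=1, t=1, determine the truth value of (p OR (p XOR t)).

Substituting: (1 OR (1 XOR 1))
= 1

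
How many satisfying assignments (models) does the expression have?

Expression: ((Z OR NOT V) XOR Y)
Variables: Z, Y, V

Satisfying assignments: (0,0,0), (0,1,1), (1,0,0), (1,0,1)
Count: 4 out of 8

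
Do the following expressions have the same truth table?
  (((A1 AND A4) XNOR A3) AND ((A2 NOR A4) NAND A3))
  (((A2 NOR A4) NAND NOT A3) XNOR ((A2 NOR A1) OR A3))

No. Counterexample: with A4=0, A2=0, A1=0, A3=0, Expression 1 = 1 but Expression 2 = 0.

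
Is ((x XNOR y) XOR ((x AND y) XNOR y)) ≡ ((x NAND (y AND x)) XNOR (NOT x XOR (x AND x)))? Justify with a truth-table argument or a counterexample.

No. Counterexample: with y=0, x=0, Expression 1 = 0 but Expression 2 = 1.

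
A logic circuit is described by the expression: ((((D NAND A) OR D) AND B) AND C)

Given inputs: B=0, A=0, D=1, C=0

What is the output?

Substituting: ((((1 NAND 0) OR 1) AND 0) AND 0)
= 0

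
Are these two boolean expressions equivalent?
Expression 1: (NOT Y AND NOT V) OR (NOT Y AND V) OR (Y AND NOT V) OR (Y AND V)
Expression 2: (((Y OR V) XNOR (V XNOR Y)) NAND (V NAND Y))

Yes, they are equivalent — the two output columns agree on all 4 assignments:
Y | V | Expression 1 | Expression 2
-----------------------------------
0 | 0 | 1 | 1
0 | 1 | 1 | 1
1 | 0 | 1 | 1
1 | 1 | 1 | 1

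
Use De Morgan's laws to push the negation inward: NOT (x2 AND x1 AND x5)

NOT x2 OR NOT x1 OR NOT x5
De Morgan's: NOT(AND of terms) = OR of negations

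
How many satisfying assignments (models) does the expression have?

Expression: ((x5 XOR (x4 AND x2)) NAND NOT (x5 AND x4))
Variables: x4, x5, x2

Satisfying assignments: (0,0,0), (0,0,1), (1,0,0), (1,1,0), (1,1,1)
Count: 5 out of 8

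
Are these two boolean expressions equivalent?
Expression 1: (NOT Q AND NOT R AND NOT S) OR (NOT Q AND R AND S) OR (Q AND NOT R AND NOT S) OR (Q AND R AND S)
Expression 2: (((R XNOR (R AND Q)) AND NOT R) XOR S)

Yes, they are equivalent — the two output columns agree on all 8 assignments:
Q | R | S | Expression 1 | Expression 2
---------------------------------------
0 | 0 | 0 | 1 | 1
0 | 0 | 1 | 0 | 0
0 | 1 | 0 | 0 | 0
0 | 1 | 1 | 1 | 1
1 | 0 | 0 | 1 | 1
1 | 0 | 1 | 0 | 0
1 | 1 | 0 | 0 | 0
1 | 1 | 1 | 1 | 1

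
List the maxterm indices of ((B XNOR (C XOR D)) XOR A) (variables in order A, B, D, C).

ΠM(1, 2, 4, 7, 8, 11, 13, 14) = (A OR B OR D OR NOT C) AND (A OR B OR NOT D OR C) AND (A OR NOT B OR D OR C) AND (A OR NOT B OR NOT D OR NOT C) AND (NOT A OR B OR D OR C) AND (NOT A OR B OR NOT D OR NOT C) AND (NOT A OR NOT B OR D OR NOT C) AND (NOT A OR NOT B OR NOT D OR C)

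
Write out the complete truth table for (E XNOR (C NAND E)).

C | E | Output
--------------
0 | 0 | 0
0 | 1 | 1
1 | 0 | 0
1 | 1 | 0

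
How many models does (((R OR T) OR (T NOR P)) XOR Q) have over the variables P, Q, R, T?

Satisfying assignments: (0,0,0,0), (0,0,0,1), (0,0,1,0), (0,0,1,1), (1,0,0,1), (1,0,1,0), (1,0,1,1), (1,1,0,0)
Count: 8 out of 16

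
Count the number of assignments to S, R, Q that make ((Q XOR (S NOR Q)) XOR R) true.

Satisfying assignments: (0,0,0), (0,0,1), (1,0,1), (1,1,0)
Count: 4 out of 8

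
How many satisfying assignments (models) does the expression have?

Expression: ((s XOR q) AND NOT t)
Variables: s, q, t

Satisfying assignments: (0,1,0), (1,0,0)
Count: 2 out of 8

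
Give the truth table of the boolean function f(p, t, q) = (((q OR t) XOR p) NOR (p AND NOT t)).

p | t | q | Output
------------------
0 | 0 | 0 | 1
0 | 0 | 1 | 0
0 | 1 | 0 | 0
0 | 1 | 1 | 0
1 | 0 | 0 | 0
1 | 0 | 1 | 0
1 | 1 | 0 | 1
1 | 1 | 1 | 1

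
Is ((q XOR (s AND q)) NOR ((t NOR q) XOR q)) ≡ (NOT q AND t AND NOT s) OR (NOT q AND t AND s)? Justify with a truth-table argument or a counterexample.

Yes, they are equivalent — the two output columns agree on all 8 assignments:
q | t | s | Expression 1 | Expression 2
---------------------------------------
0 | 0 | 0 | 0 | 0
0 | 0 | 1 | 0 | 0
0 | 1 | 0 | 1 | 1
0 | 1 | 1 | 1 | 1
1 | 0 | 0 | 0 | 0
1 | 0 | 1 | 0 | 0
1 | 1 | 0 | 0 | 0
1 | 1 | 1 | 0 | 0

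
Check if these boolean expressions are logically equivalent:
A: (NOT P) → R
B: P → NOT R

No, Inverse is not equivalent to original (counterexample: P=0, R=0)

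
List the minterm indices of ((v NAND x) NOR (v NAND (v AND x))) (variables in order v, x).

Σm(3) = (v AND x)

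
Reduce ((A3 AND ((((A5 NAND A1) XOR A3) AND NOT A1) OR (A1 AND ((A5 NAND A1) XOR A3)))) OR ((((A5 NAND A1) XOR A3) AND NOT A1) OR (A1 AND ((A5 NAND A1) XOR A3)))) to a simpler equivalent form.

By absorption (E OR (E AND v) = E) then distribution ((E AND v) OR (E AND NOT v) = E):
= ((A5 NAND A1) XOR A3)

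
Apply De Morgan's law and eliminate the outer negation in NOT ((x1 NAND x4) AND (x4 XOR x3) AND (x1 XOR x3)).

NOT (x1 NAND x4) OR NOT (x4 XOR x3) OR NOT (x1 XOR x3)
De Morgan's: NOT(AND of terms) = OR of negations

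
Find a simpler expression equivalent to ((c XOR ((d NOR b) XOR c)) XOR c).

By XOR self-cancellation ((E XOR v) XOR v = E):
= ((d NOR b) XOR c)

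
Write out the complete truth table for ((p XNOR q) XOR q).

q | p | Output
--------------
0 | 0 | 1
0 | 1 | 0
1 | 0 | 1
1 | 1 | 0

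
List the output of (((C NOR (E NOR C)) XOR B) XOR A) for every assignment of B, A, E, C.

B | A | E | C | Output
----------------------
0 | 0 | 0 | 0 | 0
0 | 0 | 0 | 1 | 0
0 | 0 | 1 | 0 | 1
0 | 0 | 1 | 1 | 0
0 | 1 | 0 | 0 | 1
0 | 1 | 0 | 1 | 1
0 | 1 | 1 | 0 | 0
0 | 1 | 1 | 1 | 1
1 | 0 | 0 | 0 | 1
1 | 0 | 0 | 1 | 1
1 | 0 | 1 | 0 | 0
1 | 0 | 1 | 1 | 1
1 | 1 | 0 | 0 | 0
1 | 1 | 0 | 1 | 0
1 | 1 | 1 | 0 | 1
1 | 1 | 1 | 1 | 0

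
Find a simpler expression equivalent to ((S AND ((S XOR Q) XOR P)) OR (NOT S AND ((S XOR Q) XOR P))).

By distribution ((E AND v) OR (E AND NOT v) = E):
= ((S XOR Q) XOR P)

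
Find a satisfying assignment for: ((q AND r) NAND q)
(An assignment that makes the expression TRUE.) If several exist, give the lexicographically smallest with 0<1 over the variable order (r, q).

r=0, q=0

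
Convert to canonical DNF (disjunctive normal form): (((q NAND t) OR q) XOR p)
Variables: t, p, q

(NOT t AND NOT p AND NOT q) OR (NOT t AND NOT p AND q) OR (t AND NOT p AND NOT q) OR (t AND NOT p AND q)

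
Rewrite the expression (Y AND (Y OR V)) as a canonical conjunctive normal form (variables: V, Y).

(V OR Y) AND (NOT V OR Y)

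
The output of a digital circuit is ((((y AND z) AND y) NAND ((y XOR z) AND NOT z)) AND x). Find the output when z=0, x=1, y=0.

Substituting: ((((0 AND 0) AND 0) NAND ((0 XOR 0) AND NOT 0)) AND 1)
= 1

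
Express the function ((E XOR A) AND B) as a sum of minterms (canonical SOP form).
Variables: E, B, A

Σm(3, 6) = (NOT E AND B AND A) OR (E AND B AND NOT A)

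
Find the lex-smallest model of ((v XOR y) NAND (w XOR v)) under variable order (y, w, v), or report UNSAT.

y=0, w=0, v=0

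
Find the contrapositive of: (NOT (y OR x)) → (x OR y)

Contrapositive: NOT (x OR y) → (y OR x)
Note: A statement and its contrapositive are logically equivalent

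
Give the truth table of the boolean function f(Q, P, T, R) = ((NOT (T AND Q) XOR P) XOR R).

Q | P | T | R | Output
----------------------
0 | 0 | 0 | 0 | 1
0 | 0 | 0 | 1 | 0
0 | 0 | 1 | 0 | 1
0 | 0 | 1 | 1 | 0
0 | 1 | 0 | 0 | 0
0 | 1 | 0 | 1 | 1
0 | 1 | 1 | 0 | 0
0 | 1 | 1 | 1 | 1
1 | 0 | 0 | 0 | 1
1 | 0 | 0 | 1 | 0
1 | 0 | 1 | 0 | 0
1 | 0 | 1 | 1 | 1
1 | 1 | 0 | 0 | 0
1 | 1 | 0 | 1 | 1
1 | 1 | 1 | 0 | 1
1 | 1 | 1 | 1 | 0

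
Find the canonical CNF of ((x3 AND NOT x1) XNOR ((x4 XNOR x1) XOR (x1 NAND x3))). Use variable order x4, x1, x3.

(x4 OR x1 OR NOT x3) AND (x4 OR NOT x1 OR x3) AND (NOT x4 OR x1 OR x3) AND (NOT x4 OR NOT x1 OR NOT x3)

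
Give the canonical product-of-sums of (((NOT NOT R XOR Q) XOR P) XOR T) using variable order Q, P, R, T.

ΠM(0, 3, 5, 6, 9, 10, 12, 15) = (Q OR P OR R OR T) AND (Q OR P OR NOT R OR NOT T) AND (Q OR NOT P OR R OR NOT T) AND (Q OR NOT P OR NOT R OR T) AND (NOT Q OR P OR R OR NOT T) AND (NOT Q OR P OR NOT R OR T) AND (NOT Q OR NOT P OR R OR T) AND (NOT Q OR NOT P OR NOT R OR NOT T)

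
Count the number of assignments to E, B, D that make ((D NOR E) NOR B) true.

Satisfying assignments: (0,0,1), (1,0,0), (1,0,1)
Count: 3 out of 8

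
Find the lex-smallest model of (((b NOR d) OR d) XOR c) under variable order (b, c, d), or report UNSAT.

b=0, c=0, d=0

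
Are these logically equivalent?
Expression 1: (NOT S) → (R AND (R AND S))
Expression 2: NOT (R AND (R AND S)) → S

Yes, Contrapositive is always equivalent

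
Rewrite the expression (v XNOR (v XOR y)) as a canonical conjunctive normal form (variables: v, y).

(v OR NOT y) AND (NOT v OR NOT y)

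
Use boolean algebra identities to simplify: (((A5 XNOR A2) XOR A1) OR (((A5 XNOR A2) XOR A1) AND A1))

By absorption (E OR (E AND v) = E):
= ((A5 XNOR A2) XOR A1)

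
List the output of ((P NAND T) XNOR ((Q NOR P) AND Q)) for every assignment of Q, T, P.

Q | T | P | Output
------------------
0 | 0 | 0 | 0
0 | 0 | 1 | 0
0 | 1 | 0 | 0
0 | 1 | 1 | 1
1 | 0 | 0 | 0
1 | 0 | 1 | 0
1 | 1 | 0 | 0
1 | 1 | 1 | 1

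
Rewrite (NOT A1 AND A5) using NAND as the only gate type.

(((A1 NAND A1) NAND A5) NAND ((A1 NAND A1) NAND A5))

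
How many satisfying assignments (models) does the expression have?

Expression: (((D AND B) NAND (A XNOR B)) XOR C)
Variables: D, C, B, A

Satisfying assignments: (0,0,0,0), (0,0,0,1), (0,0,1,0), (0,0,1,1), (1,0,0,0), (1,0,0,1), (1,0,1,0), (1,1,1,1)
Count: 8 out of 16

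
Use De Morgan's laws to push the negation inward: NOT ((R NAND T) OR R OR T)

NOT (R NAND T) AND NOT R AND NOT T
De Morgan's: NOT(OR of terms) = AND of negations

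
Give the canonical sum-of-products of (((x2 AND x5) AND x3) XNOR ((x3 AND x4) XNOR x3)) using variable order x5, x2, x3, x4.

Σm(2, 6, 10, 15) = (NOT x5 AND NOT x2 AND x3 AND NOT x4) OR (NOT x5 AND x2 AND x3 AND NOT x4) OR (x5 AND NOT x2 AND x3 AND NOT x4) OR (x5 AND x2 AND x3 AND x4)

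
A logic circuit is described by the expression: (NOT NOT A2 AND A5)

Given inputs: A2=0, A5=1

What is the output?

Substituting: (NOT NOT 0 AND 1)
= 0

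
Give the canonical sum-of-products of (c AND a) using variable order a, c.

Σm(3) = (a AND c)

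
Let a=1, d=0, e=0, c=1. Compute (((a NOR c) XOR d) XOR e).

Substituting: (((1 NOR 1) XOR 0) XOR 0)
= 0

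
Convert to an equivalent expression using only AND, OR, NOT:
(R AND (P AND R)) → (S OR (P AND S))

NOT (R AND (P AND R)) OR (S OR (P AND S))
(Implication elimination: A → B = NOT A OR B)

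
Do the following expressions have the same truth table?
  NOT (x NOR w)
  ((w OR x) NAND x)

No. Counterexample: with x=0, w=0, Expression 1 = 0 but Expression 2 = 1.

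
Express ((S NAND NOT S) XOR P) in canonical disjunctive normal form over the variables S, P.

(NOT S AND NOT P) OR (S AND NOT P)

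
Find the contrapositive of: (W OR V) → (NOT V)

Contrapositive: V → NOT (W OR V)
Note: A statement and its contrapositive are logically equivalent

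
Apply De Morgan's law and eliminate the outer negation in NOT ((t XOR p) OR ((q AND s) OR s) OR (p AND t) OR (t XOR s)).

NOT (t XOR p) AND NOT ((q AND s) OR s) AND NOT (p AND t) AND NOT (t XOR s)
De Morgan's: NOT(OR of terms) = AND of negations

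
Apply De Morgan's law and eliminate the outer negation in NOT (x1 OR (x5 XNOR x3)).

NOT x1 AND NOT (x5 XNOR x3)
De Morgan's: NOT(OR of terms) = AND of negations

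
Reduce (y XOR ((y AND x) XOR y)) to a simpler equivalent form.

By XOR self-cancellation ((E XOR v) XOR v = E):
= (y AND x)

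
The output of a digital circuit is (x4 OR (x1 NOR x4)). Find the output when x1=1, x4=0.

Substituting: (0 OR (1 NOR 0))
= 0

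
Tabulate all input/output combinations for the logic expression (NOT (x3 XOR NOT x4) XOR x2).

x4 | x2 | x3 | Output
---------------------
0 | 0 | 0 | 0
0 | 0 | 1 | 1
0 | 1 | 0 | 1
0 | 1 | 1 | 0
1 | 0 | 0 | 1
1 | 0 | 1 | 0
1 | 1 | 0 | 0
1 | 1 | 1 | 1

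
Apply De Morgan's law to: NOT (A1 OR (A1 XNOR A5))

NOT A1 AND NOT (A1 XNOR A5)
De Morgan's: NOT(OR of terms) = AND of negations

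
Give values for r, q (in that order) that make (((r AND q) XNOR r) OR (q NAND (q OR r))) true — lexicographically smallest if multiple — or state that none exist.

r=0, q=0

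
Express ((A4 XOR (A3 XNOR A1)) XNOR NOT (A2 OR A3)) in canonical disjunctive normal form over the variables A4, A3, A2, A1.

(NOT A4 AND NOT A3 AND NOT A2 AND NOT A1) OR (NOT A4 AND NOT A3 AND A2 AND A1) OR (NOT A4 AND A3 AND NOT A2 AND NOT A1) OR (NOT A4 AND A3 AND A2 AND NOT A1) OR (A4 AND NOT A3 AND NOT A2 AND A1) OR (A4 AND NOT A3 AND A2 AND NOT A1) OR (A4 AND A3 AND NOT A2 AND A1) OR (A4 AND A3 AND A2 AND A1)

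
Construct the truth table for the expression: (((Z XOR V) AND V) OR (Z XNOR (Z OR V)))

V | Z | Output
--------------
0 | 0 | 1
0 | 1 | 1
1 | 0 | 1
1 | 1 | 1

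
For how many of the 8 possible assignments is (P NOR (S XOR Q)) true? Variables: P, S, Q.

Satisfying assignments: (0,0,0), (0,1,1)
Count: 2 out of 8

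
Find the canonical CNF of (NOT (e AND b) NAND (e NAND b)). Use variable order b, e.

(b OR e) AND (b OR NOT e) AND (NOT b OR e)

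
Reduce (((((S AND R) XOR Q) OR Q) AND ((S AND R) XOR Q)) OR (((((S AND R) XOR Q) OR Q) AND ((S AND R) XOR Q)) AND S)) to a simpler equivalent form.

By absorption (E OR (E AND v) = E) then absorption (E AND (E OR v) = E):
= ((S AND R) XOR Q)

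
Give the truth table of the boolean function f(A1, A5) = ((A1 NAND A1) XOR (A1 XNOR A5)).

A1 | A5 | Output
----------------
0 | 0 | 0
0 | 1 | 1
1 | 0 | 0
1 | 1 | 1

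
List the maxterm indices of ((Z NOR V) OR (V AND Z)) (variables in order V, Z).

ΠM(1, 2) = (V OR NOT Z) AND (NOT V OR Z)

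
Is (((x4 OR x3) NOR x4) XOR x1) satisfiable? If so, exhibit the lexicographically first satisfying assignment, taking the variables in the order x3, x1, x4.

x3=0, x1=0, x4=0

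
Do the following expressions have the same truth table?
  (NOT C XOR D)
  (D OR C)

No. Counterexample: with D=0, C=0, Expression 1 = 1 but Expression 2 = 0.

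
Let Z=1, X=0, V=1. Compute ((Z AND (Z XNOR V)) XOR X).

Substituting: ((1 AND (1 XNOR 1)) XOR 0)
= 1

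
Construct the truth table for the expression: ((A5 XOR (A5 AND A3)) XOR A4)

A3 | A5 | A4 | Output
---------------------
0 | 0 | 0 | 0
0 | 0 | 1 | 1
0 | 1 | 0 | 1
0 | 1 | 1 | 0
1 | 0 | 0 | 0
1 | 0 | 1 | 1
1 | 1 | 0 | 0
1 | 1 | 1 | 1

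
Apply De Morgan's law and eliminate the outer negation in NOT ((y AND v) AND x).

NOT (y AND v) OR NOT x
De Morgan's: NOT(AND of terms) = OR of negations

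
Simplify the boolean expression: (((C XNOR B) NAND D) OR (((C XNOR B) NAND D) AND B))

By absorption (E OR (E AND v) = E):
= ((C XNOR B) NAND D)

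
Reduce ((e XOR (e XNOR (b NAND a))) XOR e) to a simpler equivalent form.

By XOR self-cancellation ((E XOR v) XOR v = E):
= (e XNOR (b NAND a))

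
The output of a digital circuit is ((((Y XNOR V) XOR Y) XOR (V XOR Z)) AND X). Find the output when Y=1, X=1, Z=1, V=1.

Substituting: ((((1 XNOR 1) XOR 1) XOR (1 XOR 1)) AND 1)
= 0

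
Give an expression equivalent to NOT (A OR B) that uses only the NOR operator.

(((A NOR B) NOR (A NOR B)) NOR ((A NOR B) NOR (A NOR B)))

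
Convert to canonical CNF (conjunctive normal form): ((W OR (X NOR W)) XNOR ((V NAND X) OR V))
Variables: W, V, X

(W OR V OR NOT X) AND (W OR NOT V OR NOT X)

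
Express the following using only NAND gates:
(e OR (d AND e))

((e NAND e) NAND (((d NAND e) NAND (d NAND e)) NAND ((d NAND e) NAND (d NAND e))))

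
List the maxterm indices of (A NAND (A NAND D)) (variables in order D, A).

ΠM(1) = (D OR NOT A)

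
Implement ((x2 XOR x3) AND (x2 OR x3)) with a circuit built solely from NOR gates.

((((((x2 NOR x3) NOR (x2 NOR x3)) NOR ((x2 NOR x3) NOR (x2 NOR x3))) NOR ((((x2 NOR x2) NOR (x3 NOR x3)) NOR ((x2 NOR x2) NOR (x3 NOR x3))) NOR (((x2 NOR x2) NOR (x3 NOR x3)) NOR ((x2 NOR x2) NOR (x3 NOR x3))))) NOR ((((x2 NOR x3) NOR (x2 NOR x3)) NOR ((x2 NOR x3) NOR (x2 NOR x3))) NOR ((((x2 NOR x2) NOR (x3 NOR x3)) NOR ((x2 NOR x2) NOR (x3 NOR x3))) NOR (((x2 NOR x2) NOR (x3 NOR x3)) NOR ((x2 NOR x2) NOR (x3 NOR x3)))))) NOR (((x2 NOR x3) NOR (x2 NOR x3)) NOR ((x2 NOR x3) NOR (x2 NOR x3))))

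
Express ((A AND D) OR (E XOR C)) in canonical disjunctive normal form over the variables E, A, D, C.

(NOT E AND NOT A AND NOT D AND C) OR (NOT E AND NOT A AND D AND C) OR (NOT E AND A AND NOT D AND C) OR (NOT E AND A AND D AND NOT C) OR (NOT E AND A AND D AND C) OR (E AND NOT A AND NOT D AND NOT C) OR (E AND NOT A AND D AND NOT C) OR (E AND A AND NOT D AND NOT C) OR (E AND A AND D AND NOT C) OR (E AND A AND D AND C)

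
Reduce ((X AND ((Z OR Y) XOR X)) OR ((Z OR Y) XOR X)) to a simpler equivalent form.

By absorption (E OR (E AND v) = E):
= ((Z OR Y) XOR X)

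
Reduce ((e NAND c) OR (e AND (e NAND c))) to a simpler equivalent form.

By absorption (E OR (E AND v) = E):
= (e NAND c)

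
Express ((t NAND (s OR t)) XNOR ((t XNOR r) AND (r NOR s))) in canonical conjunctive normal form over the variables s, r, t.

(s OR NOT r OR t) AND (NOT s OR r OR t) AND (NOT s OR NOT r OR t)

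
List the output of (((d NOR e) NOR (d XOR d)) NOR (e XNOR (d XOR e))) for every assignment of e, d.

e | d | Output
--------------
0 | 0 | 0
0 | 1 | 0
1 | 0 | 0
1 | 1 | 0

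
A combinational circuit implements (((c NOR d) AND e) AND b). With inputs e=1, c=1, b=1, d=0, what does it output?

Substituting: (((1 NOR 0) AND 1) AND 1)
= 0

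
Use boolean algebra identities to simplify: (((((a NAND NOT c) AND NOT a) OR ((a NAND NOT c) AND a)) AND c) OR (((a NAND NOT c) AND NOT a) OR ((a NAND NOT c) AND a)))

By absorption (E OR (E AND v) = E) then distribution ((E AND v) OR (E AND NOT v) = E):
= (a NAND NOT c)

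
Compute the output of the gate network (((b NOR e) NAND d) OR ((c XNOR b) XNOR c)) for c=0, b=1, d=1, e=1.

Substituting: (((1 NOR 1) NAND 1) OR ((0 XNOR 1) XNOR 0))
= 1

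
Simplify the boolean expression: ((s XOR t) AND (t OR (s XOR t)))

By absorption (E AND (E OR v) = E):
= (s XOR t)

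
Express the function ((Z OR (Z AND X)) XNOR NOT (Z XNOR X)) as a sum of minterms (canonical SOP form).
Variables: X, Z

Σm(0, 1) = (NOT X AND NOT Z) OR (NOT X AND Z)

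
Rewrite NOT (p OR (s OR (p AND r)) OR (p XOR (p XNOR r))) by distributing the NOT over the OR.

NOT p AND NOT (s OR (p AND r)) AND NOT (p XOR (p XNOR r))
De Morgan's: NOT(OR of terms) = AND of negations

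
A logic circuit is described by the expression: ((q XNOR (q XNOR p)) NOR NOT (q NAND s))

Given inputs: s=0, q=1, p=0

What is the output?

Substituting: ((1 XNOR (1 XNOR 0)) NOR NOT (1 NAND 0))
= 1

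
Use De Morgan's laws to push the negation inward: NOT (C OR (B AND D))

NOT C AND NOT (B AND D)
De Morgan's: NOT(OR of terms) = AND of negations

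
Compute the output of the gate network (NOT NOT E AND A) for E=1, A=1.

Substituting: (NOT NOT 1 AND 1)
= 1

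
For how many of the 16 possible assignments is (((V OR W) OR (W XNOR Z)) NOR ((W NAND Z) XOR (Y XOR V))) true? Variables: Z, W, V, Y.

Satisfying assignments: (1,0,0,1)
Count: 1 out of 16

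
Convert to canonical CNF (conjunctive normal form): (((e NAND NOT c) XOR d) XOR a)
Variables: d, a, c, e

(d OR a OR c OR NOT e) AND (d OR NOT a OR c OR e) AND (d OR NOT a OR NOT c OR e) AND (d OR NOT a OR NOT c OR NOT e) AND (NOT d OR a OR c OR e) AND (NOT d OR a OR NOT c OR e) AND (NOT d OR a OR NOT c OR NOT e) AND (NOT d OR NOT a OR c OR NOT e)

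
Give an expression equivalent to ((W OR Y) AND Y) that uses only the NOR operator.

((((W NOR Y) NOR (W NOR Y)) NOR ((W NOR Y) NOR (W NOR Y))) NOR (Y NOR Y))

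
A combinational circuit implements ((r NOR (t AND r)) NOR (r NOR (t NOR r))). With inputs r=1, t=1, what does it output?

Substituting: ((1 NOR (1 AND 1)) NOR (1 NOR (1 NOR 1)))
= 1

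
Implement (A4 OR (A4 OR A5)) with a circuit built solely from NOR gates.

((A4 NOR ((A4 NOR A5) NOR (A4 NOR A5))) NOR (A4 NOR ((A4 NOR A5) NOR (A4 NOR A5))))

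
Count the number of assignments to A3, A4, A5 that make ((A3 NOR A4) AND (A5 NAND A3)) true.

Satisfying assignments: (0,0,0), (0,0,1)
Count: 2 out of 8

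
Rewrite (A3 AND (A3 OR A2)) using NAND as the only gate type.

((A3 NAND ((A3 NAND A3) NAND (A2 NAND A2))) NAND (A3 NAND ((A3 NAND A3) NAND (A2 NAND A2))))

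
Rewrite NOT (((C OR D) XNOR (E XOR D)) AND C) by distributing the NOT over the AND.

NOT ((C OR D) XNOR (E XOR D)) OR NOT C
De Morgan's: NOT(AND of terms) = OR of negations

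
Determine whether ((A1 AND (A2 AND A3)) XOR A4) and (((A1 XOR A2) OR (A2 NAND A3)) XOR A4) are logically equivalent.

No. Counterexample: with A2=0, A3=0, A1=0, A4=0, Expression 1 = 0 but Expression 2 = 1.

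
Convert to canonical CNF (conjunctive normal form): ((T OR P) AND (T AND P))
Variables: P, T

(P OR T) AND (P OR NOT T) AND (NOT P OR T)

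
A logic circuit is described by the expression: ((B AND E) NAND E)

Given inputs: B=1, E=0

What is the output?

Substituting: ((1 AND 0) NAND 0)
= 1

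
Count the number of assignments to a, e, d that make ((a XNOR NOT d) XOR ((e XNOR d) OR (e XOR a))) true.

Satisfying assignments: (0,0,0), (0,0,1), (0,1,0), (1,0,1), (1,1,0), (1,1,1)
Count: 6 out of 8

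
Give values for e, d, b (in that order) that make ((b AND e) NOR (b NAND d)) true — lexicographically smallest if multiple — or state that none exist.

e=0, d=1, b=1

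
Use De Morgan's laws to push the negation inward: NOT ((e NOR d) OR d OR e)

NOT (e NOR d) AND NOT d AND NOT e
De Morgan's: NOT(OR of terms) = AND of negations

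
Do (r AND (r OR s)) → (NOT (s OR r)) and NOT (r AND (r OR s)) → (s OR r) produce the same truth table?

No, Inverse is not equivalent to original (counterexample: r=0, s=0, p=0)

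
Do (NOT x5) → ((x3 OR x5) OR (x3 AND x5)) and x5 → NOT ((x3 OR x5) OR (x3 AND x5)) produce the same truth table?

No, Inverse is not equivalent to original (counterexample: x5=0, x3=0)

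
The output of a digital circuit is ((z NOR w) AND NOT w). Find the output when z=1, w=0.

Substituting: ((1 NOR 0) AND NOT 0)
= 0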